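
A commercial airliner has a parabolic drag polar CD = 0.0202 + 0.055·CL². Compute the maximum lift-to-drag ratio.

For CD = CD0 + K·CL², (L/D)max occurs at CL* = √(CD0/K) and equals 1/(2√(K·CD0)).
(L/D)max = 1/(2√(0.055 × 0.0202)) = 1/(2 × 0.03333) = 15

(L/D)max = 15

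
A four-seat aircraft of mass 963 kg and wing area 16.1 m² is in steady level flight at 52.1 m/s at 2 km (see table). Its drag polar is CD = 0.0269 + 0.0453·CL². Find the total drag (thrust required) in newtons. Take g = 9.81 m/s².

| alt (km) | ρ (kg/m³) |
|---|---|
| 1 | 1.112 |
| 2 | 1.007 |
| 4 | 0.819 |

At 2 km, from the table: ρ = 1.007 kg/m³.
Weight W = mg = 963 × 9.81 = 9447 N; in level flight L = W.
Dynamic pressure q = 0.5 × 1.007 × 52.1² = 1367 Pa.
CL = 2W/(ρv²S) = 2×9447/(1.007×52.1²×16.1) = 0.4293.
CD = 0.0269 + 0.0453 × 0.4293² = 0.03525.
D = q·S·CD = 1367 × 16.1 × 0.03525 = 775.6 N

D = 776 N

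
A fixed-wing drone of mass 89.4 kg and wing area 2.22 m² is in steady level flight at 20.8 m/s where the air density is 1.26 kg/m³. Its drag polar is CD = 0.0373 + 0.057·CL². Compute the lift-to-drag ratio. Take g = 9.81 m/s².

L/D = 9.23

In steady level flight, lift balances weight: W = mg = 89.4 × 9.81 = 877.01 N.
Dynamic pressure q = 0.5 × 1.26 × 20.8² = 272.6 Pa.
CL = 2W/(ρv²S) = 2×877.01/(1.26×20.8²×2.22) = 1.449.
CD = 0.0373 + 0.057 × 1.449² = 0.157.
L/D = CL/CD = 1.449 / 0.157 = 9.23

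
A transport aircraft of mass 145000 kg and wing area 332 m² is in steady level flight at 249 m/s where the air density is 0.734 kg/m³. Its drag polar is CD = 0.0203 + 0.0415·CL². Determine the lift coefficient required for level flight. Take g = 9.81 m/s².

Level flight ⇒ L = W = m·g = 145000 × 9.81 = 1.4224×10^6 N.
Dynamic pressure q = 0.5 × 0.734 × 249² = 22750 Pa.
CL = W/(q·S) = 1.4224×10^6 / (22750 × 332) = 0.1883.

CL = 0.188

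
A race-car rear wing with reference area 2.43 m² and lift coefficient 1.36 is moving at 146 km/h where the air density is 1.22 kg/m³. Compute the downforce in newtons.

L = 3320 N

Convert speed: v = 146 km/h ÷ 3.6 = 40.56 m/s.
L = ½ρv²S·CL = ½ × 1.22 × 40.56² × 2.43 × 1.36 = 3320 N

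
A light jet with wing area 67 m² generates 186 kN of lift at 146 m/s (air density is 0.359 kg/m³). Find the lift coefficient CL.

CL = 0.726

From L = ½ρv²S·CL, rearranging gives CL = 2L/(ρv²S).
CL = 2 × 1.86×10^5 / (0.359 × 146² × 67) = 0.726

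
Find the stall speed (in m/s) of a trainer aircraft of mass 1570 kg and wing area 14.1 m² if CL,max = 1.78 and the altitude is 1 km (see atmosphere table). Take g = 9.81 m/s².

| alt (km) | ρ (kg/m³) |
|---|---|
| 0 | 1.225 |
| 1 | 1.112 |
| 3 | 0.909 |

At 1 km, from the table: ρ = 1.112 kg/m³.
At stall, lift equals weight: L = W = m·g = 1570 × 9.81 = 15400 N.
From L = ½ρV²S·CL,max = W: V_stall = √(2W/(ρSCL,max)) = √(2·15400/(1.112·14.1·1.78))
V_stall = √1104 = 33.2 m/s

V_stall = 33.2 m/s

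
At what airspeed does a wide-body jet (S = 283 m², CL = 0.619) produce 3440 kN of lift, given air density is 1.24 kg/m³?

L = ½ρv²S·CL ⇒ v = √(2L/(ρ·S·CL))
v = √(2 × 3.44×10^6 / (1.24 × 283 × 0.619)) = √31670 = 178 m/s

v = 178 m/s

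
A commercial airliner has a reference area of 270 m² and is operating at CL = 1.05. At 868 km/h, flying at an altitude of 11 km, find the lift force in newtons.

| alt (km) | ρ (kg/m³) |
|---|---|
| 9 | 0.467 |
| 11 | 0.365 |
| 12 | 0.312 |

L = 3.01×10^6 N

At 11 km, from the table: ρ = 0.365 kg/m³.
Convert speed: v = 868 km/h ÷ 3.6 = 241.1 m/s.
Dynamic pressure q = ½ρv² = ½ × 0.365 × 241.1² = 10610 Pa.
L = q·S·CL = 10610 × 270 × 1.05 = 3.01×10^6 N ≈ 3010 kN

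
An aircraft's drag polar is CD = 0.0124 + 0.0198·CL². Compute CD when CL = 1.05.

CD = 0.0124 + 0.0198 × 1.05² = 0.0124 + 0.02183 = 0.0342

CD = 0.0342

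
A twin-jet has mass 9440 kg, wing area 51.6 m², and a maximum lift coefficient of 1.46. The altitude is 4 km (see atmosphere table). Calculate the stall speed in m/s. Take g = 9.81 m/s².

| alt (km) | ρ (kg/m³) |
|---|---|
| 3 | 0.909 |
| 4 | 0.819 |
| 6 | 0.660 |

V_stall = 54.8 m/s

At 4 km, from the table: ρ = 0.819 kg/m³.
Stall occurs when L = W at CL,max. W = mg = 9440 × 9.81 = 92610 N.
From L = ½ρV²S·CL,max = W: V_stall = √(2W/(ρSCL,max)) = √(2·92610/(0.819·51.6·1.46))
V_stall = √3002 = 54.8 m/s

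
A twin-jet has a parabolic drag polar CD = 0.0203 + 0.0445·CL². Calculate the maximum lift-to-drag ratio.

For CD = CD0 + K·CL², (L/D)max occurs at CL* = √(CD0/K) and equals 1/(2√(K·CD0)).
(L/D)max = 1/(2√(0.0445 × 0.0203)) = 1/(2 × 0.03006) = 16.6

(L/D)max = 16.6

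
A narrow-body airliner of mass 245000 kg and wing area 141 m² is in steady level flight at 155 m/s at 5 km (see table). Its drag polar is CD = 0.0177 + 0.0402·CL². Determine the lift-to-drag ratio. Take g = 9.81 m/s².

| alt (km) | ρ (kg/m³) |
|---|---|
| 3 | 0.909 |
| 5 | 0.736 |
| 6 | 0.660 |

At 5 km, from the table: ρ = 0.736 kg/m³.
Level flight ⇒ L = W = m·g = 245000 × 9.81 = 2.4034×10^6 N.
q = ½ρv² = ½ × 0.736 × 155² = 8841 Pa.
Required CL = L/(qS) = 2.4034×10^6/(8841·141) = 1.928.
CD = 0.0177 + 0.0402 × 1.928² = 0.1671.
L/D = CL/CD = 1.928 / 0.1671 = 11.5

L/D = 11.5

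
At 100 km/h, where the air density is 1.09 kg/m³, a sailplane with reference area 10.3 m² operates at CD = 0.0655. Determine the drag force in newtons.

D = 284 N

Convert speed: v = 100 km/h ÷ 3.6 = 27.78 m/s.
D = ½ρv²S·CD = ½ × 1.09 × 27.78² × 10.3 × 0.0655 = 284 N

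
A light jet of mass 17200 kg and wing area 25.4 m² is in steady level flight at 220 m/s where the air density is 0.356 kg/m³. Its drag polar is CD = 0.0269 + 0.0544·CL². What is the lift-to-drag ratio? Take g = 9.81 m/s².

Weight W = mg = 17200 × 9.81 = 1.6873×10^5 N; in level flight L = W.
Dynamic pressure q = 0.5 × 0.356 × 220² = 8615 Pa.
CL = 2W/(ρv²S) = 2×1.6873×10^5/(0.356×220²×25.4) = 0.7711.
CD = 0.0269 + 0.0544 × 0.7711² = 0.05924.
L/D = CL/CD = 0.7711 / 0.05924 = 13

L/D = 13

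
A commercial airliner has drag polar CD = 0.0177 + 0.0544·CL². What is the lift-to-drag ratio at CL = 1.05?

L/D = 13.5

CD = 0.0177 + 0.0544 × 1.05² = 0.07768
L/D = CL/CD = 1.05 / 0.07768 = 13.5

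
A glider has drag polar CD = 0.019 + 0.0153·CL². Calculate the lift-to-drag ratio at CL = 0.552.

L/D = 23.3

CD = 0.019 + 0.0153 × 0.552² = 0.02366
L/D = CL/CD = 0.552 / 0.02366 = 23.3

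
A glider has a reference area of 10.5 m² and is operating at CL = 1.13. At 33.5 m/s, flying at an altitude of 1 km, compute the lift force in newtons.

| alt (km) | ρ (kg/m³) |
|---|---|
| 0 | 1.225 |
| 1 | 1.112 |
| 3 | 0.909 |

At 1 km, from the table: ρ = 1.112 kg/m³.
L = ½ρv²S·CL = ½ × 1.112 × 33.5² × 10.5 × 1.13 = 7400 N ≈ 7.4 kN

L = 7400 N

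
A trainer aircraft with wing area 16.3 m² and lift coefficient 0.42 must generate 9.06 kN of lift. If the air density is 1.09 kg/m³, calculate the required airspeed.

v = 49.3 m/s

L = ½ρv²S·CL ⇒ v = √(2L/(ρ·S·CL))
v = √(2 × 9060 / (1.09 × 16.3 × 0.42)) = √2428 = 49.3 m/s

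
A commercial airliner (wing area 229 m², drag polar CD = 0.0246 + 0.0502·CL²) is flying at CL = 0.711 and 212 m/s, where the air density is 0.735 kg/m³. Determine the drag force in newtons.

D = 1.89×10^5 N

CD = 0.0246 + 0.0502 × 0.711² = 0.04998
D = ½ρv²S·CD = ½ × 0.735 × 212² × 229 × 0.04998 = 1.89×10^5 N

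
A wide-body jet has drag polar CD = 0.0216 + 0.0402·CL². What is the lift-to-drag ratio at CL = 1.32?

L/D = 14.4

CD = 0.0216 + 0.0402 × 1.32² = 0.09164
L/D = CL/CD = 1.32 / 0.09164 = 14.4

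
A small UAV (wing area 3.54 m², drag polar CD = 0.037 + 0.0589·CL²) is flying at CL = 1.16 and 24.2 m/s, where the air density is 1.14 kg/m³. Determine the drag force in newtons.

D = 137 N

CD = 0.037 + 0.0589 × 1.16² = 0.1163
D = ½ρv²S·CD = ½ × 1.14 × 24.2² × 3.54 × 0.1163 = 137 N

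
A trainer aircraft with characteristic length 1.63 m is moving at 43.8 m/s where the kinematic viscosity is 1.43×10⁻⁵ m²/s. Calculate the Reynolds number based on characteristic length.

Re = 4.99×10^6

Re = v·c/ν = 43.8 × 1.63 / (1.43×10⁻⁵) = 4.99×10^6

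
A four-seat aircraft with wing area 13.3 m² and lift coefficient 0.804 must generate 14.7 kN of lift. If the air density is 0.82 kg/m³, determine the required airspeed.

v = 57.9 m/s

L = ½ρv²S·CL ⇒ v = √(2L/(ρ·S·CL))
v = √(2 × 14700 / (0.82 × 13.3 × 0.804)) = √3353 = 57.9 m/s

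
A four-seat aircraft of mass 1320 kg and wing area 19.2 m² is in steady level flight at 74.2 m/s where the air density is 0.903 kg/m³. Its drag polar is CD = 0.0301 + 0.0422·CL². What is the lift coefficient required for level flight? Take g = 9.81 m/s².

Weight W = mg = 1320 × 9.81 = 12949 N; in level flight L = W.
Dynamic pressure q = 0.5 × 0.903 × 74.2² = 2486 Pa.
CL = W/(q·S) = 12949 / (2486 × 19.2) = 0.2713.

CL = 0.271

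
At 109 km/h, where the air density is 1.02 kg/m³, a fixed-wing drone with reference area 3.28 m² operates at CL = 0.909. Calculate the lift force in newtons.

L = 1390 N

Convert speed: v = 109 km/h ÷ 3.6 = 30.28 m/s.
Dynamic pressure q = ½ρv² = ½ × 1.02 × 30.28² = 467.5 Pa.
L = q·S·CL = 467.5 × 3.28 × 0.909 = 1390 N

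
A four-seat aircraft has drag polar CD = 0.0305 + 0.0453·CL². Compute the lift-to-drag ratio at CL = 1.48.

CD = 0.0305 + 0.0453 × 1.48² = 0.1297
L/D = CL/CD = 1.48 / 0.1297 = 11.4

L/D = 11.4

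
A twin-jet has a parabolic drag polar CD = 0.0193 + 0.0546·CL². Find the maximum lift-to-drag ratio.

For CD = CD0 + K·CL², (L/D)max occurs at CL* = √(CD0/K) and equals 1/(2√(K·CD0)).
(L/D)max = 1/(2√(0.0546 × 0.0193)) = 1/(2 × 0.03246) = 15.4

(L/D)max = 15.4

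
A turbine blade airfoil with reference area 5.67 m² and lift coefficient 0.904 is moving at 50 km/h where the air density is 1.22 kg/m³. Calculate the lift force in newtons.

Convert speed: v = 50 km/h ÷ 3.6 = 13.89 m/s.
L = ½ρv²S·CL = ½ × 1.22 × 13.89² × 5.67 × 0.904 = 603 N

L = 603 N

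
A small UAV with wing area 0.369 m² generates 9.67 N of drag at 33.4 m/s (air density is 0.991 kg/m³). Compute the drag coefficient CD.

CD = 0.0474

From D = ½ρv²S·CD, rearranging gives CD = 2D/(ρv²S).
CD = 2 × 9.67 / (0.991 × 33.4² × 0.369) = 0.0474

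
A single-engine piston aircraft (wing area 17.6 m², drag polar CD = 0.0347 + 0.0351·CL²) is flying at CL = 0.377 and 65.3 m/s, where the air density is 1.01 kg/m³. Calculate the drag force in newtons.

CD = 0.0347 + 0.0351 × 0.377² = 0.03969
D = ½ρv²S·CD = ½ × 1.01 × 65.3² × 17.6 × 0.03969 = 1500 N

D = 1500 N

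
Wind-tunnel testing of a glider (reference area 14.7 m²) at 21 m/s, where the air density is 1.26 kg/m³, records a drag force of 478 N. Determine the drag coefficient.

From D = ½ρv²S·CD, rearranging gives CD = 2D/(ρv²S).
CD = 2 × 478 / (1.26 × 21² × 14.7) = 0.117

CD = 0.117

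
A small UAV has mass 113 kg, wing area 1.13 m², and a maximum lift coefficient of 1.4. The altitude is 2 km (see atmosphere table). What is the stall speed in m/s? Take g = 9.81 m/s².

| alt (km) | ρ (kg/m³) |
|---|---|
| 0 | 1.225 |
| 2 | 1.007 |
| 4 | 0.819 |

At 2 km, from the table: ρ = 1.007 kg/m³.
Stall occurs when L = W at CL,max. W = mg = 113 × 9.81 = 1109 N.
From L = ½ρV²S·CL,max = W: V_stall = √(2W/(ρSCL,max)) = √(2·1109/(1.007·1.13·1.4))
V_stall = √1392 = 37.3 m/s

V_stall = 37.3 m/s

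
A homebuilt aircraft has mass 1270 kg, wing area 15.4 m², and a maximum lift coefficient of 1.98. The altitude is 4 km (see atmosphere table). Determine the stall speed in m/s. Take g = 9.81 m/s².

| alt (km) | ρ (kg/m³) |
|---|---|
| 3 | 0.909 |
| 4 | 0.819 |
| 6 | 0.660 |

V_stall = 31.6 m/s

At 4 km, from the table: ρ = 0.819 kg/m³.
Stall occurs when L = W at CL,max. W = mg = 1270 × 9.81 = 12460 N.
From L = ½ρV²S·CL,max = W: V_stall = √(2W/(ρSCL,max)) = √(2·12460/(0.819·15.4·1.98))
V_stall = √997.8 = 31.6 m/s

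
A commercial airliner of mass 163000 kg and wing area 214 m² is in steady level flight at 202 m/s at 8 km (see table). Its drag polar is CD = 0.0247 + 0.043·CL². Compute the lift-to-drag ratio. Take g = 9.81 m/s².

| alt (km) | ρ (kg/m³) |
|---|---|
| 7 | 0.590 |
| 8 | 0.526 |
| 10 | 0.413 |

At 8 km, from the table: ρ = 0.526 kg/m³.
Level flight ⇒ L = W = m·g = 163000 × 9.81 = 1.599×10^6 N.
q = ½ρv² = ½ × 0.526 × 202² = 10730 Pa.
CL = W/(q·S) = 1.599×10^6 / (10730 × 214) = 0.6963.
CD = 0.0247 + 0.043 × 0.6963² = 0.04555.
L/D = CL/CD = 0.6963 / 0.04555 = 15.3

L/D = 15.3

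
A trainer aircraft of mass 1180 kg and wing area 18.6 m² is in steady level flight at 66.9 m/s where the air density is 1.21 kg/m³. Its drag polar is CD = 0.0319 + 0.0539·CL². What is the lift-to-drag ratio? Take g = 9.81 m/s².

L/D = 6.61

Level flight ⇒ L = W = m·g = 1180 × 9.81 = 11576 N.
q = ½ρv² = ½ × 1.21 × 66.9² = 2708 Pa.
Required CL = L/(qS) = 11576/(2708·18.6) = 0.2298.
CD = 0.0319 + 0.0539 × 0.2298² = 0.03475.
L/D = CL/CD = 0.2298 / 0.03475 = 6.61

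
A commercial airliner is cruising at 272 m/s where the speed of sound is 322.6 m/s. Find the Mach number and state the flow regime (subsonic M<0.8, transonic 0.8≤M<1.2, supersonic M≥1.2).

M = 0.843 (transonic)

M = v/a = 272 / 322.6 = 0.843
M = 0.843 → transonic.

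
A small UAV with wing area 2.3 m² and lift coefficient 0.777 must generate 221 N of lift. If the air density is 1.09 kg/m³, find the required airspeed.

v = 15.1 m/s

L = ½ρv²S·CL ⇒ v = √(2L/(ρ·S·CL))
v = √(2 × 221 / (1.09 × 2.3 × 0.777)) = √226.9 = 15.1 m/s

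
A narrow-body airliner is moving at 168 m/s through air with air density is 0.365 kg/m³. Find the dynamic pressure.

q = 5150 Pa

q = ½ρv² = ½ × 0.365 × 168² = 5150 Pa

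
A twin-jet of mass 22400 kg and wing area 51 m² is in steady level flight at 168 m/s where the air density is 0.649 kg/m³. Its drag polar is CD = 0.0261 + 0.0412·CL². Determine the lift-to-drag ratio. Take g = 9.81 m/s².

Weight W = mg = 22400 × 9.81 = 2.1974×10^5 N; in level flight L = W.
q = ½ρv² = ½ × 0.649 × 168² = 9159 Pa.
CL = 2W/(ρv²S) = 2×2.1974×10^5/(0.649×168²×51) = 0.4705.
CD = 0.0261 + 0.0412 × 0.4705² = 0.03522.
L/D = CL/CD = 0.4705 / 0.03522 = 13.4

L/D = 13.4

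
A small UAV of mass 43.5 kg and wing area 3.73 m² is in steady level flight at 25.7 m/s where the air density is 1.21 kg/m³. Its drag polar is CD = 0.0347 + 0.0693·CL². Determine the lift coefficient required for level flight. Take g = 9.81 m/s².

CL = 0.286

Level flight ⇒ L = W = m·g = 43.5 × 9.81 = 426.74 N.
q = ½ρv² = ½ × 1.21 × 25.7² = 399.6 Pa.
Required CL = L/(qS) = 426.74/(399.6·3.73) = 0.2863.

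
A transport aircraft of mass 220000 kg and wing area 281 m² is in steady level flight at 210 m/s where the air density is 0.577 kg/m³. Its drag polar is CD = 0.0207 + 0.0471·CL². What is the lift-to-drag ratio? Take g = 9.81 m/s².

L/D = 15.9

Level flight ⇒ L = W = m·g = 220000 × 9.81 = 2.1582×10^6 N.
Dynamic pressure q = 0.5 × 0.577 × 210² = 12720 Pa.
CL = W/(q·S) = 2.1582×10^6 / (12720 × 281) = 0.6037.
CD = 0.0207 + 0.0471 × 0.6037² = 0.03786.
L/D = CL/CD = 0.6037 / 0.03786 = 15.9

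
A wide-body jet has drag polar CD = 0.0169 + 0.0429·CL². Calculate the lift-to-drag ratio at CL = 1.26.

CD = 0.0169 + 0.0429 × 1.26² = 0.08501
L/D = CL/CD = 1.26 / 0.08501 = 14.8

L/D = 14.8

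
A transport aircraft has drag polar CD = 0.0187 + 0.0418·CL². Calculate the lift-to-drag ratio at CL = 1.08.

L/D = 16

CD = 0.0187 + 0.0418 × 1.08² = 0.06746
L/D = CL/CD = 1.08 / 0.06746 = 16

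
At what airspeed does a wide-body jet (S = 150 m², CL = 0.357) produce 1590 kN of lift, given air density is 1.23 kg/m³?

v = 220 m/s

L = ½ρv²S·CL ⇒ v = √(2L/(ρ·S·CL))
v = √(2 × 1.59×10^6 / (1.23 × 150 × 0.357)) = √48280 = 220 m/s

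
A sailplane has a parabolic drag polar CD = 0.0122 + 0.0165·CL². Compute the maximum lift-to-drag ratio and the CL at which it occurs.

For CD = CD0 + K·CL², (L/D)max occurs at CL* = √(CD0/K) and equals 1/(2√(K·CD0)).
(L/D)max = 1/(2√(0.0165 × 0.0122)) = 1/(2 × 0.01419) = 35.2
CL* = √(0.0122/0.0165) = 0.86

(L/D)max = 35.2, at CL = 0.86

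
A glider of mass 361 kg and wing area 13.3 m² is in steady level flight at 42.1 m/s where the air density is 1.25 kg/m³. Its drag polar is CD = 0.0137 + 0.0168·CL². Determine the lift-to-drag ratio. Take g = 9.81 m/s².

In steady level flight, lift balances weight: W = mg = 361 × 9.81 = 3541.4 N.
Dynamic pressure q = 0.5 × 1.25 × 42.1² = 1108 Pa.
CL = 2W/(ρv²S) = 2×3541.4/(1.25×42.1²×13.3) = 0.2404.
CD = 0.0137 + 0.0168 × 0.2404² = 0.01467.
L/D = CL/CD = 0.2404 / 0.01467 = 16.4

L/D = 16.4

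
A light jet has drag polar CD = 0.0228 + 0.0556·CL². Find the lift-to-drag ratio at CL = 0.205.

L/D = 8.16

CD = 0.0228 + 0.0556 × 0.205² = 0.02514
L/D = CL/CD = 0.205 / 0.02514 = 8.16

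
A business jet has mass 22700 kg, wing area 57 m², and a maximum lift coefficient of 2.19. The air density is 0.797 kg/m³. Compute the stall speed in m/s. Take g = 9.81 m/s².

V_stall = 66.9 m/s

At stall, lift equals weight: L = W = m·g = 22700 × 9.81 = 2.227×10^5 N.
V_stall = √(2W/(ρ·S·CL,max)) = √(2 × 2.227×10^5 / (0.797 × 57 × 2.19))
V_stall = √4477 = 66.9 m/s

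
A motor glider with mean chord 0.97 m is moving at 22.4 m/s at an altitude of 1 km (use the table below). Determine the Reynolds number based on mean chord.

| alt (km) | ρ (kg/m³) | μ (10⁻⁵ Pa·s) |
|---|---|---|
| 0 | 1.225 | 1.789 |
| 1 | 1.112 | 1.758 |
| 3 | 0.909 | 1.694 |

Re = 1.37×10^6

At 1 km, from the table: ρ = 1.112 kg/m³, μ = 1.758×10⁻⁵ Pa·s.
Re = ρ·v·c/μ = 1.112 × 22.4 × 0.97 / (1.758×10⁻⁵) = 1.37×10^6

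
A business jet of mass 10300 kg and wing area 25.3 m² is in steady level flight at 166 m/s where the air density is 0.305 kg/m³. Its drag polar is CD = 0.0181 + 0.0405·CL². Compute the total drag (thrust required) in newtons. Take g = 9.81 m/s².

D = 5810 N

Weight W = mg = 10300 × 9.81 = 1.0104×10^5 N; in level flight L = W.
Dynamic pressure q = 0.5 × 0.305 × 166² = 4202 Pa.
Required CL = L/(qS) = 1.0104×10^5/(4202·25.3) = 0.9504.
CD = 0.0181 + 0.0405 × 0.9504² = 0.05468.
D = q·S·CD = 4202 × 25.3 × 0.05468 = 5814 N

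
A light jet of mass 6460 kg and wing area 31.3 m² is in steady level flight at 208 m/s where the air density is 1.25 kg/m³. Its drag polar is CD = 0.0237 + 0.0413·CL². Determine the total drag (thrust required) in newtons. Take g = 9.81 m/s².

D = 20300 N

Level flight ⇒ L = W = m·g = 6460 × 9.81 = 63373 N.
q = ½ρv² = ½ × 1.25 × 208² = 27040 Pa.
CL = W/(q·S) = 63373 / (27040 × 31.3) = 0.07488.
CD = 0.0237 + 0.0413 × 0.07488² = 0.02393.
D = q·S·CD = 27040 × 31.3 × 0.02393 = 20250 N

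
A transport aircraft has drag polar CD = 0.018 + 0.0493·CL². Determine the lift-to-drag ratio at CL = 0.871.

CD = 0.018 + 0.0493 × 0.871² = 0.0554
L/D = CL/CD = 0.871 / 0.0554 = 15.7

L/D = 15.7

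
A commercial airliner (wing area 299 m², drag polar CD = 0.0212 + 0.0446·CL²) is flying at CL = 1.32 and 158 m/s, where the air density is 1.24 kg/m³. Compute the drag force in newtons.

D = 4.58×10^5 N

CD = 0.0212 + 0.0446 × 1.32² = 0.09891
D = ½ρv²S·CD = ½ × 1.24 × 158² × 299 × 0.09891 = 4.58×10^5 N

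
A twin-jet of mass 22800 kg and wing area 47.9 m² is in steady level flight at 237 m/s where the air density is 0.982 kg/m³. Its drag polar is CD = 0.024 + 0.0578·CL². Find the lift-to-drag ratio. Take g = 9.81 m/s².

Weight W = mg = 22800 × 9.81 = 2.2367×10^5 N; in level flight L = W.
q = ½ρv² = ½ × 0.982 × 237² = 27580 Pa.
CL = W/(q·S) = 2.2367×10^5 / (27580 × 47.9) = 0.1693.
CD = 0.024 + 0.0578 × 0.1693² = 0.02566.
L/D = CL/CD = 0.1693 / 0.02566 = 6.6

L/D = 6.6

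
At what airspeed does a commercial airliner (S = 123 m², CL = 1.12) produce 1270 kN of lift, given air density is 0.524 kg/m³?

L = ½ρv²S·CL ⇒ v = √(2L/(ρ·S·CL))
v = √(2 × 1.27×10^6 / (0.524 × 123 × 1.12)) = √35190 = 188 m/s

v = 188 m/s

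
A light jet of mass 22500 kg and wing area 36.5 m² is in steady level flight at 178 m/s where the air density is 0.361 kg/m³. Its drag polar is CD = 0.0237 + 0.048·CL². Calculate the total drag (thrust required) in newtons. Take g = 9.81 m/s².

Level flight ⇒ L = W = m·g = 22500 × 9.81 = 2.2072×10^5 N.
Dynamic pressure q = 0.5 × 0.361 × 178² = 5719 Pa.
CL = W/(q·S) = 2.2072×10^5 / (5719 × 36.5) = 1.057.
CD = 0.0237 + 0.048 × 1.057² = 0.07737.
D = q·S·CD = 5719 × 36.5 × 0.07737 = 16150 N

D = 16200 N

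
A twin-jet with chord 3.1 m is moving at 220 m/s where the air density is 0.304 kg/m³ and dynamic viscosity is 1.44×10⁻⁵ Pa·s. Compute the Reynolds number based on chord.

Re = ρ·v·c/μ = 0.304 × 220 × 3.1 / (1.44×10⁻⁵) = 1.44×10^7

Re = 1.44×10^7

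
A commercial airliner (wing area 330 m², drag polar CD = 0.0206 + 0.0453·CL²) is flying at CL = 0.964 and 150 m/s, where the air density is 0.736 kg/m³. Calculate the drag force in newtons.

CD = 0.0206 + 0.0453 × 0.964² = 0.0627
D = ½ρv²S·CD = ½ × 0.736 × 150² × 330 × 0.0627 = 1.71×10^5 N

D = 1.71×10^5 N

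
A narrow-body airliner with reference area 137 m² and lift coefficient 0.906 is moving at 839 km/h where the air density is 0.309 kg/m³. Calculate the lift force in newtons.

L = 1.04×10^6 N

Convert speed: v = 839 km/h ÷ 3.6 = 233.1 m/s.
Dynamic pressure q = ½ρv² = ½ × 0.309 × 233.1² = 8392 Pa.
L = q·S·CL = 8392 × 137 × 0.906 = 1.04×10^6 N ≈ 1040 kN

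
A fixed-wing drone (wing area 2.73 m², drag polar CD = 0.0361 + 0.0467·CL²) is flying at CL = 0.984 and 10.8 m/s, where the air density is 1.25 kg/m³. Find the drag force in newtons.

CD = 0.0361 + 0.0467 × 0.984² = 0.08132
D = ½ρv²S·CD = ½ × 1.25 × 10.8² × 2.73 × 0.08132 = 16.2 N

D = 16.2 N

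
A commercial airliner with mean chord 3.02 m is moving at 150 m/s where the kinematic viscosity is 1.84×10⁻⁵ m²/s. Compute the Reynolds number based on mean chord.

Re = 2.46×10^7

Re = v·c/ν = 150 × 3.02 / (1.84×10⁻⁵) = 2.46×10^7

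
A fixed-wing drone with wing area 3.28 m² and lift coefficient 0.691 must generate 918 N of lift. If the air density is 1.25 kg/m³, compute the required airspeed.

v = 25.5 m/s

L = ½ρv²S·CL ⇒ v = √(2L/(ρ·S·CL))
v = √(2 × 918 / (1.25 × 3.28 × 0.691)) = √648.1 = 25.5 m/s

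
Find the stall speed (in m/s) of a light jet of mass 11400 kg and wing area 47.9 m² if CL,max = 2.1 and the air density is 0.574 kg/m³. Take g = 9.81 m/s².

Weight W = mg = 11400 × 9.81 = 1.118×10^5 N.
V_stall = √(2W/(ρ·S·CL,max)) = √(2 × 1.118×10^5 / (0.574 × 47.9 × 2.1))
V_stall = √3874 = 62.2 m/s

V_stall = 62.2 m/s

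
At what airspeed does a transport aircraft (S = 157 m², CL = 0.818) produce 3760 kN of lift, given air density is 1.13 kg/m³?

v = 228 m/s

L = ½ρv²S·CL ⇒ v = √(2L/(ρ·S·CL))
v = √(2 × 3.76×10^6 / (1.13 × 157 × 0.818)) = √51820 = 228 m/s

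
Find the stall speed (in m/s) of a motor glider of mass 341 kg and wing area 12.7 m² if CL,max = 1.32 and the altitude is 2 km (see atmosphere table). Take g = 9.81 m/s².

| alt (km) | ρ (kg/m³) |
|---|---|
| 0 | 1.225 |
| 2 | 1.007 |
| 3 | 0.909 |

V_stall = 19.9 m/s

At 2 km, from the table: ρ = 1.007 kg/m³.
Stall occurs when L = W at CL,max. W = mg = 341 × 9.81 = 3345 N.
From L = ½ρV²S·CL,max = W: V_stall = √(2W/(ρSCL,max)) = √(2·3345/(1.007·12.7·1.32))
V_stall = √396.3 = 19.9 m/s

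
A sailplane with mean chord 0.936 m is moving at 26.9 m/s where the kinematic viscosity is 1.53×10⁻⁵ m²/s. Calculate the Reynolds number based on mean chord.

Re = 1.65×10^6

Re = v·c/ν = 26.9 × 0.936 / (1.53×10⁻⁵) = 1.65×10^6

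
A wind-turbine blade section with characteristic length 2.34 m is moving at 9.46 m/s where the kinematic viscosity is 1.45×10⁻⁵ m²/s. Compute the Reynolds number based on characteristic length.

Re = v·c/ν = 9.46 × 2.34 / (1.45×10⁻⁵) = 1.53×10^6

Re = 1.53×10^6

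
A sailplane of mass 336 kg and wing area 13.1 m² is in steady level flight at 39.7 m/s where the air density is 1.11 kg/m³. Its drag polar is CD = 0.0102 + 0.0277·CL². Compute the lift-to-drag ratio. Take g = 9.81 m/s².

Level flight ⇒ L = W = m·g = 336 × 9.81 = 3296.2 N.
q = ½ρv² = ½ × 1.11 × 39.7² = 874.7 Pa.
Required CL = L/(qS) = 3296.2/(874.7·13.1) = 0.2876.
CD = 0.0102 + 0.0277 × 0.2876² = 0.01249.
L/D = CL/CD = 0.2876 / 0.01249 = 23

L/D = 23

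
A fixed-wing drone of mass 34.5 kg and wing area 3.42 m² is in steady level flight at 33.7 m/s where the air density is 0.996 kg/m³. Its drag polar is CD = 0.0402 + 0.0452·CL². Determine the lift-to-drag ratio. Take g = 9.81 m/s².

L/D = 4.21

Weight W = mg = 34.5 × 9.81 = 338.44 N; in level flight L = W.
Dynamic pressure q = 0.5 × 0.996 × 33.7² = 565.6 Pa.
CL = 2W/(ρv²S) = 2×338.44/(0.996×33.7²×3.42) = 0.175.
CD = 0.0402 + 0.0452 × 0.175² = 0.04158.
L/D = CL/CD = 0.175 / 0.04158 = 4.21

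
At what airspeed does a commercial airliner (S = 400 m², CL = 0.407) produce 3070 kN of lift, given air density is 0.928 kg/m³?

L = ½ρv²S·CL ⇒ v = √(2L/(ρ·S·CL))
v = √(2 × 3.07×10^6 / (0.928 × 400 × 0.407)) = √40640 = 202 m/s

v = 202 m/s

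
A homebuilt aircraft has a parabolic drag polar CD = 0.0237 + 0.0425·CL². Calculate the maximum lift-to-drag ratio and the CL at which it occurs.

For CD = CD0 + K·CL², (L/D)max occurs at CL* = √(CD0/K) and equals 1/(2√(K·CD0)).
(L/D)max = 1/(2√(0.0425 × 0.0237)) = 1/(2 × 0.03174) = 15.8
CL* = √(0.0237/0.0425) = 0.747

(L/D)max = 15.8, at CL = 0.747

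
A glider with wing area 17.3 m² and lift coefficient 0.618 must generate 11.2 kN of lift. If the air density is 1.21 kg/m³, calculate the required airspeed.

L = ½ρv²S·CL ⇒ v = √(2L/(ρ·S·CL))
v = √(2 × 11200 / (1.21 × 17.3 × 0.618)) = √1732 = 41.6 m/s

v = 41.6 m/s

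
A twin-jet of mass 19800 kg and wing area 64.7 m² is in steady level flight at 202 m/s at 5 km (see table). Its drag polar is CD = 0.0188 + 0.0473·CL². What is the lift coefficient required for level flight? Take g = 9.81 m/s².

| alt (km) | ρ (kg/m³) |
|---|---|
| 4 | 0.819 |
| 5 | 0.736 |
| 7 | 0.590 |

At 5 km, from the table: ρ = 0.736 kg/m³.
Level flight ⇒ L = W = m·g = 19800 × 9.81 = 1.9424×10^5 N.
q = ½ρv² = ½ × 0.736 × 202² = 15020 Pa.
CL = 2W/(ρv²S) = 2×1.9424×10^5/(0.736×202²×64.7) = 0.1999.

CL = 0.2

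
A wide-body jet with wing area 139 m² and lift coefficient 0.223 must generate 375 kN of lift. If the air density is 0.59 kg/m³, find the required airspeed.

v = 203 m/s

L = ½ρv²S·CL ⇒ v = √(2L/(ρ·S·CL))
v = √(2 × 3.75×10^5 / (0.59 × 139 × 0.223)) = √41010 = 203 m/s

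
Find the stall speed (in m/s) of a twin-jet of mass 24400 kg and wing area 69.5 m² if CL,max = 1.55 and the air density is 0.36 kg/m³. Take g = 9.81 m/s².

Weight W = mg = 24400 × 9.81 = 2.394×10^5 N.
V_stall = √(2W/(ρ·S·CL,max)) = √(2 × 2.394×10^5 / (0.36 × 69.5 × 1.55))
V_stall = √12340 = 111 m/s

V_stall = 111 m/s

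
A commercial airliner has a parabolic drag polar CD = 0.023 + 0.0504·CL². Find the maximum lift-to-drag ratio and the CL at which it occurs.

For CD = CD0 + K·CL², (L/D)max occurs at CL* = √(CD0/K) and equals 1/(2√(K·CD0)).
(L/D)max = 1/(2√(0.0504 × 0.023)) = 1/(2 × 0.03405) = 14.7
CL* = √(0.023/0.0504) = 0.676

(L/D)max = 14.7, at CL = 0.676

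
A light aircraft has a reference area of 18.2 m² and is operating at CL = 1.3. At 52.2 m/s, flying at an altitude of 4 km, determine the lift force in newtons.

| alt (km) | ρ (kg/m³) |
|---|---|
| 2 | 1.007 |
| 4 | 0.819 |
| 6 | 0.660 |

At 4 km, from the table: ρ = 0.819 kg/m³.
Dynamic pressure q = ½ρv² = ½ × 0.819 × 52.2² = 1116 Pa.
L = q·S·CL = 1116 × 18.2 × 1.3 = 26400 N ≈ 26.4 kN

L = 26400 N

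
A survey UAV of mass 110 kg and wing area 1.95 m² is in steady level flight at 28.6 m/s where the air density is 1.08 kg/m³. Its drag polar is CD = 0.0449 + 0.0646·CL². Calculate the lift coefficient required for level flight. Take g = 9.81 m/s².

Weight W = mg = 110 × 9.81 = 1079.1 N; in level flight L = W.
Dynamic pressure q = 0.5 × 1.08 × 28.6² = 441.7 Pa.
CL = W/(q·S) = 1079.1 / (441.7 × 1.95) = 1.253.

CL = 1.25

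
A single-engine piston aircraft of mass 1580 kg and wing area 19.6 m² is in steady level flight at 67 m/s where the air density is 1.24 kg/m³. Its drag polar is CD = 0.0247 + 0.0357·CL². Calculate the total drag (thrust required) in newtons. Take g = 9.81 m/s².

Weight W = mg = 1580 × 9.81 = 15500 N; in level flight L = W.
Dynamic pressure q = 0.5 × 1.24 × 67² = 2783 Pa.
CL = W/(q·S) = 15500 / (2783 × 19.6) = 0.2841.
CD = 0.0247 + 0.0357 × 0.2841² = 0.02758.
D = q·S·CD = 2783 × 19.6 × 0.02758 = 1505 N

D = 1500 N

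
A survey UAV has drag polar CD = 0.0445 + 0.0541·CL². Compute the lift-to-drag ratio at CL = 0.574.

CD = 0.0445 + 0.0541 × 0.574² = 0.06232
L/D = CL/CD = 0.574 / 0.06232 = 9.21

L/D = 9.21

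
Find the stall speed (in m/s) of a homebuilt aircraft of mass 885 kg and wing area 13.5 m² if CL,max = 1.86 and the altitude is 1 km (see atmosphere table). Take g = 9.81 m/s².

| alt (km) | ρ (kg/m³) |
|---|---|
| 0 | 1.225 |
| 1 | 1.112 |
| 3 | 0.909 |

At 1 km, from the table: ρ = 1.112 kg/m³.
Weight W = mg = 885 × 9.81 = 8682 N.
From L = ½ρV²S·CL,max = W: V_stall = √(2W/(ρSCL,max)) = √(2·8682/(1.112·13.5·1.86))
V_stall = √621.9 = 24.9 m/s

V_stall = 24.9 m/s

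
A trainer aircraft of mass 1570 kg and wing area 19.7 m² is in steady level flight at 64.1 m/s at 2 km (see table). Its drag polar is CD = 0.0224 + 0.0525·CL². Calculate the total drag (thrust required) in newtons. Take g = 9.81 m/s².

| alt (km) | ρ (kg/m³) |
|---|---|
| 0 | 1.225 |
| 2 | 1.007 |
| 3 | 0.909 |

D = 1220 N

At 2 km, from the table: ρ = 1.007 kg/m³.
Level flight ⇒ L = W = m·g = 1570 × 9.81 = 15402 N.
q = ½ρv² = ½ × 1.007 × 64.1² = 2069 Pa.
CL = 2W/(ρv²S) = 2×15402/(1.007×64.1²×19.7) = 0.3779.
CD = 0.0224 + 0.0525 × 0.3779² = 0.0299.
D = q·S·CD = 2069 × 19.7 × 0.0299 = 1218 N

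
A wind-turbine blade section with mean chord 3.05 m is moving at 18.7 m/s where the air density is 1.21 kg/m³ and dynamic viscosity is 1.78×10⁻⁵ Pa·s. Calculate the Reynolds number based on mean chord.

Re = ρ·v·c/μ = 1.21 × 18.7 × 3.05 / (1.78×10⁻⁵) = 3.88×10^6

Re = 3.88×10^6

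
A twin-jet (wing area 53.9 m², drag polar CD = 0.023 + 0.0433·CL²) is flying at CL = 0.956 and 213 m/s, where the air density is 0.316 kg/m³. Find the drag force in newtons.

CD = 0.023 + 0.0433 × 0.956² = 0.06257
D = ½ρv²S·CD = ½ × 0.316 × 213² × 53.9 × 0.06257 = 24200 N

D = 24200 N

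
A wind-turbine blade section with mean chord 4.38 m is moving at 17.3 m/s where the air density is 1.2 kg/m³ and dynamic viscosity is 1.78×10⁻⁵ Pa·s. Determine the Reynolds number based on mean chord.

Re = ρ·v·c/μ = 1.2 × 17.3 × 4.38 / (1.78×10⁻⁵) = 5.11×10^6

Re = 5.11×10^6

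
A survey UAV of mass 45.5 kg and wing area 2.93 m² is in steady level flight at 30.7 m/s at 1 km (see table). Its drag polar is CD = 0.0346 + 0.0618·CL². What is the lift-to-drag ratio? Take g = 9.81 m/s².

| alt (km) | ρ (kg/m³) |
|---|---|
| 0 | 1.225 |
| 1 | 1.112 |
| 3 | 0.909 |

L/D = 7.3

At 1 km, from the table: ρ = 1.112 kg/m³.
Level flight ⇒ L = W = m·g = 45.5 × 9.81 = 446.36 N.
q = ½ρv² = ½ × 1.112 × 30.7² = 524 Pa.
CL = 2W/(ρv²S) = 2×446.36/(1.112×30.7²×2.93) = 0.2907.
CD = 0.0346 + 0.0618 × 0.2907² = 0.03982.
L/D = CL/CD = 0.2907 / 0.03982 = 7.3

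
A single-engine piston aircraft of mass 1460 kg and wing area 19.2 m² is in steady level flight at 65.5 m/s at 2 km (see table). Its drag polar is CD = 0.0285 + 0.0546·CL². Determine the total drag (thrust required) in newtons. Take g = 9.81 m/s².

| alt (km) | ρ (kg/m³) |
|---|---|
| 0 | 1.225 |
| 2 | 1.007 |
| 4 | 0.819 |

D = 1450 N

At 2 km, from the table: ρ = 1.007 kg/m³.
Weight W = mg = 1460 × 9.81 = 14323 N; in level flight L = W.
q = ½ρv² = ½ × 1.007 × 65.5² = 2160 Pa.
CL = W/(q·S) = 14323 / (2160 × 19.2) = 0.3453.
CD = 0.0285 + 0.0546 × 0.3453² = 0.03501.
D = q·S·CD = 2160 × 19.2 × 0.03501 = 1452 N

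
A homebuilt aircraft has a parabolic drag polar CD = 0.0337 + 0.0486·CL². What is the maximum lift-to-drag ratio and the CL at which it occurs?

(L/D)max = 12.4, at CL = 0.833

For CD = CD0 + K·CL², (L/D)max occurs at CL* = √(CD0/K) and equals 1/(2√(K·CD0)).
(L/D)max = 1/(2√(0.0486 × 0.0337)) = 1/(2 × 0.04047) = 12.4
CL* = √(0.0337/0.0486) = 0.833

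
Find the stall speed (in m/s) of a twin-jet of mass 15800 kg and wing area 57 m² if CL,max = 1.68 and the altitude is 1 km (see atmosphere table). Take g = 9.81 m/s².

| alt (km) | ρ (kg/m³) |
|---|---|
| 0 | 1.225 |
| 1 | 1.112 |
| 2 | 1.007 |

V_stall = 54 m/s

At 1 km, from the table: ρ = 1.112 kg/m³.
Weight W = mg = 15800 × 9.81 = 1.55×10^5 N.
V_stall = √(2W/(ρ·S·CL,max)) = √(2 × 1.55×10^5 / (1.112 × 57 × 1.68))
V_stall = √2911 = 54 m/s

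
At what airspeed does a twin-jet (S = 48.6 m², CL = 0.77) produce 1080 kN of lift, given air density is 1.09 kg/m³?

L = ½ρv²S·CL ⇒ v = √(2L/(ρ·S·CL))
v = √(2 × 1.08×10^6 / (1.09 × 48.6 × 0.77)) = √52950 = 230 m/s

v = 230 m/s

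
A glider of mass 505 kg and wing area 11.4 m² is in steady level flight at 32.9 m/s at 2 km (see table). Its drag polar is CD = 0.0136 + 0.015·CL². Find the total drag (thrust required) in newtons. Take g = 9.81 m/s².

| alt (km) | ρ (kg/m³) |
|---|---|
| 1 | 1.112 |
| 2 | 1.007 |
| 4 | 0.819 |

D = 144 N

At 2 km, from the table: ρ = 1.007 kg/m³.
Weight W = mg = 505 × 9.81 = 4954.1 N; in level flight L = W.
q = ½ρv² = ½ × 1.007 × 32.9² = 545 Pa.
Required CL = L/(qS) = 4954.1/(545·11.4) = 0.7974.
CD = 0.0136 + 0.015 × 0.7974² = 0.02314.
D = q·S·CD = 545 × 11.4 × 0.02314 = 143.7 N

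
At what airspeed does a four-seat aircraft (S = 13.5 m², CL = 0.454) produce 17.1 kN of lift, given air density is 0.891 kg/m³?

L = ½ρv²S·CL ⇒ v = √(2L/(ρ·S·CL))
v = √(2 × 17100 / (0.891 × 13.5 × 0.454)) = √6263 = 79.1 m/s

v = 79.1 m/s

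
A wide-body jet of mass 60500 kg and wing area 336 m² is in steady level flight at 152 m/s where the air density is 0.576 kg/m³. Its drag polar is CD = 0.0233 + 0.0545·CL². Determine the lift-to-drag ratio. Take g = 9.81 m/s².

Weight W = mg = 60500 × 9.81 = 5.935×10^5 N; in level flight L = W.
Dynamic pressure q = 0.5 × 0.576 × 152² = 6654 Pa.
CL = 2W/(ρv²S) = 2×5.935×10^5/(0.576×152²×336) = 0.2655.
CD = 0.0233 + 0.0545 × 0.2655² = 0.02714.
L/D = CL/CD = 0.2655 / 0.02714 = 9.78

L/D = 9.78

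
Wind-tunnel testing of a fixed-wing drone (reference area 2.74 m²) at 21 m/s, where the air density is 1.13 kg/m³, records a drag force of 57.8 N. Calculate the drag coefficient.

From D = ½ρv²S·CD, rearranging gives CD = 2D/(ρv²S).
CD = 2 × 57.8 / (1.13 × 21² × 2.74) = 0.0847

CD = 0.0847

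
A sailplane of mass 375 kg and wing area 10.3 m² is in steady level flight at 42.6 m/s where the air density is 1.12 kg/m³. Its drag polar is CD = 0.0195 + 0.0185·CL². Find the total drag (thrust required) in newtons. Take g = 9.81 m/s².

D = 228 N

In steady level flight, lift balances weight: W = mg = 375 × 9.81 = 3678.8 N.
q = ½ρv² = ½ × 1.12 × 42.6² = 1016 Pa.
CL = W/(q·S) = 3678.8 / (1016 × 10.3) = 0.3514.
CD = 0.0195 + 0.0185 × 0.3514² = 0.02178.
D = q·S·CD = 1016 × 10.3 × 0.02178 = 228 N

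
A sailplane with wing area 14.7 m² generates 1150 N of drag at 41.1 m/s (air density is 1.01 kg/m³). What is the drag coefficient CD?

From D = ½ρv²S·CD, rearranging gives CD = 2D/(ρv²S).
CD = 2 × 1150 / (1.01 × 41.1² × 14.7) = 0.0917

CD = 0.0917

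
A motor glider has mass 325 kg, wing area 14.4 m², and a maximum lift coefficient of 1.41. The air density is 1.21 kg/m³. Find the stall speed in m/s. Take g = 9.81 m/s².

V_stall = 16.1 m/s

Weight W = mg = 325 × 9.81 = 3188 N.
V_stall = √(2W/(ρ·S·CL,max)) = √(2 × 3188 / (1.21 × 14.4 × 1.41))
V_stall = √259.5 = 16.1 m/s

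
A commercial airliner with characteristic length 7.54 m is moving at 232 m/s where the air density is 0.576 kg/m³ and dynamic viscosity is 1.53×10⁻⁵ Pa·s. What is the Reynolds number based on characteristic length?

Re = 6.59×10^7

Re = ρ·v·c/μ = 0.576 × 232 × 7.54 / (1.53×10⁻⁵) = 6.59×10^7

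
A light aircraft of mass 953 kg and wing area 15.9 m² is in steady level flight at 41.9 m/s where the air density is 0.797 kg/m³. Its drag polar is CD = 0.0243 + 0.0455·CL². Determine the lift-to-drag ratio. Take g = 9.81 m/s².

Weight W = mg = 953 × 9.81 = 9348.9 N; in level flight L = W.
q = ½ρv² = ½ × 0.797 × 41.9² = 699.6 Pa.
Required CL = L/(qS) = 9348.9/(699.6·15.9) = 0.8404.
CD = 0.0243 + 0.0455 × 0.8404² = 0.05644.
L/D = CL/CD = 0.8404 / 0.05644 = 14.9

L/D = 14.9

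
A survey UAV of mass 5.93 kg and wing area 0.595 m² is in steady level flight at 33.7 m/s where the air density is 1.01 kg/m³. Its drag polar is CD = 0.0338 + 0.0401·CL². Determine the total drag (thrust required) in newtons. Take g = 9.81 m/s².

D = 11.9 N

Weight W = mg = 5.93 × 9.81 = 58.173 N; in level flight L = W.
q = ½ρv² = ½ × 1.01 × 33.7² = 573.5 Pa.
Required CL = L/(qS) = 58.173/(573.5·0.595) = 0.1705.
CD = 0.0338 + 0.0401 × 0.1705² = 0.03497.
D = q·S·CD = 573.5 × 0.595 × 0.03497 = 11.93 N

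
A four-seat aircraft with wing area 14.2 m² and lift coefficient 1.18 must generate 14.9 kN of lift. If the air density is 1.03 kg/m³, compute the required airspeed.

v = 41.6 m/s

L = ½ρv²S·CL ⇒ v = √(2L/(ρ·S·CL))
v = √(2 × 14900 / (1.03 × 14.2 × 1.18)) = √1727 = 41.6 m/s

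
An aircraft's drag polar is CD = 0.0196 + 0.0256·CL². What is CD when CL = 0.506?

CD = 0.0196 + 0.0256 × 0.506² = 0.0196 + 0.006555 = 0.0262

CD = 0.0262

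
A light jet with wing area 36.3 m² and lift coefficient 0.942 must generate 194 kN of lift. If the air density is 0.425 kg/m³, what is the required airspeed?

L = ½ρv²S·CL ⇒ v = √(2L/(ρ·S·CL))
v = √(2 × 1.94×10^5 / (0.425 × 36.3 × 0.942)) = √26700 = 163 m/s

v = 163 m/s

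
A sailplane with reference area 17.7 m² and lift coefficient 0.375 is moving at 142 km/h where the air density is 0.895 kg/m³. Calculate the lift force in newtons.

Convert speed: v = 142 km/h ÷ 3.6 = 39.44 m/s.
Dynamic pressure q = ½ρv² = ½ × 0.895 × 39.44² = 696.2 Pa.
L = q·S·CL = 696.2 × 17.7 × 0.375 = 4620 N

L = 4620 N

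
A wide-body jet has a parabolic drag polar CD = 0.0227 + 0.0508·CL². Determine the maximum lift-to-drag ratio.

(L/D)max = 14.7

For CD = CD0 + K·CL², (L/D)max occurs at CL* = √(CD0/K) and equals 1/(2√(K·CD0)).
(L/D)max = 1/(2√(0.0508 × 0.0227)) = 1/(2 × 0.03396) = 14.7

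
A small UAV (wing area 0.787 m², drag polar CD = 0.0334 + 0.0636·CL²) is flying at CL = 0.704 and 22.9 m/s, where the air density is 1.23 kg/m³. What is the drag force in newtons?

CD = 0.0334 + 0.0636 × 0.704² = 0.06492
D = ½ρv²S·CD = ½ × 1.23 × 22.9² × 0.787 × 0.06492 = 16.5 N

D = 16.5 N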